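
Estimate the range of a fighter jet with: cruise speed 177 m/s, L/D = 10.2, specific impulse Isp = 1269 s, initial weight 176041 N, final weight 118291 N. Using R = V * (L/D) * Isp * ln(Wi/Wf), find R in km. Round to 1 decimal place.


Step 1: Coefficient = V * (L/D) * Isp = 177 * 10.2 * 1269 = 2291052.6 m
Step 2: Wi/Wf = 176041 / 118291 = 1.488203
Step 3: ln(1.488203) = 0.397569
Step 4: R = 2291052.6 * 0.397569 = 910852.0 m = 910.9 km

910.9


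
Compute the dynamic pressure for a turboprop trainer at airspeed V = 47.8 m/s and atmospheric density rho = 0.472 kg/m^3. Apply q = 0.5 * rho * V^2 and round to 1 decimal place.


Step 1: V^2 = 47.8^2 = 2284.84
Step 2: q = 0.5 * 0.472 * 2284.84
Step 3: q = 539.2 Pa

539.2


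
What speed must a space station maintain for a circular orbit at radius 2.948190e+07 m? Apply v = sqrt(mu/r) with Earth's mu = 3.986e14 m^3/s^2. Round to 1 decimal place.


Step 1: mu / r = 3.986e14 / 2.948190e+07 = 13520159.8269
Step 2: v = sqrt(13520159.8269) = 3677.0 m/s

3677.0


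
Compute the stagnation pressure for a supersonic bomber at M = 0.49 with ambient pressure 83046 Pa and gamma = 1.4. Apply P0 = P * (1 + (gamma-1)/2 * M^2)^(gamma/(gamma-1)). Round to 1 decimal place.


Step 1: (gamma-1)/2 * M^2 = 0.2 * 0.2401 = 0.04802
Step 2: 1 + 0.04802 = 1.04802
Step 3: Exponent gamma/(gamma-1) = 3.5
Step 4: P0 = 83046 * 1.04802^3.5 = 97861.6 Pa

97861.6


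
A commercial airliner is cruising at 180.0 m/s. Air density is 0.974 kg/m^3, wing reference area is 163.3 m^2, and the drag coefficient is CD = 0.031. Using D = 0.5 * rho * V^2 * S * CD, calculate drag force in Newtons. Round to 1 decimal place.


Step 1: Dynamic pressure q = 0.5 * 0.974 * 180.0^2 = 15778.8 Pa
Step 2: Drag D = q * S * CD = 15778.8 * 163.3 * 0.031
Step 3: D = 79877.0 N

79877.0


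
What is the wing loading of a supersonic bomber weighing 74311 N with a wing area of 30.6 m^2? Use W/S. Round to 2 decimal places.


Step 1: Wing loading = W / S = 74311 / 30.6
Step 2: Wing loading = 2428.46 N/m^2

2428.46


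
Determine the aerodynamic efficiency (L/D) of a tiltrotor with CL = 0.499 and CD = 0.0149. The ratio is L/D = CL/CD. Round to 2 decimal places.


Step 1: L/D = CL / CD = 0.499 / 0.0149
Step 2: L/D = 33.49

33.49


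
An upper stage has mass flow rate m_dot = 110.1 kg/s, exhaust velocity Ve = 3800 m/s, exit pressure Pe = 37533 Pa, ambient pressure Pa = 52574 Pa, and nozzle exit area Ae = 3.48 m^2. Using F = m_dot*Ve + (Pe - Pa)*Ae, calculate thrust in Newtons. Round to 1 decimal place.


Step 1: Momentum thrust = m_dot * Ve = 110.1 * 3800 = 418380.0 N
Step 2: Pressure thrust = (Pe - Pa) * Ae = (37533 - 52574) * 3.48 = -52342.68 N
Step 3: Total thrust F = 418380.0 + -52342.68 = 366037.3 N

366037.3


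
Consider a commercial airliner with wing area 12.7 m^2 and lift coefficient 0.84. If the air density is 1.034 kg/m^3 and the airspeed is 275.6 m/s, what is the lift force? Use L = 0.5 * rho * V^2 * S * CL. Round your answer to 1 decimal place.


Step 1: Calculate dynamic pressure q = 0.5 * 1.034 * 275.6^2 = 0.5 * 1.034 * 75955.36 = 39268.9211 Pa
Step 2: Multiply by wing area and lift coefficient: L = 39268.9211 * 12.7 * 0.84
Step 3: L = 498715.2982 * 0.84 = 418920.9 N

418920.9


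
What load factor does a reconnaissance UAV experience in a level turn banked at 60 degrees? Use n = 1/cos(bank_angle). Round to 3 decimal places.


Step 1: Convert 60 degrees to radians = 1.047198
Step 2: cos(60 deg) = 0.5
Step 3: n = 1 / 0.5 = 2.000

2.000


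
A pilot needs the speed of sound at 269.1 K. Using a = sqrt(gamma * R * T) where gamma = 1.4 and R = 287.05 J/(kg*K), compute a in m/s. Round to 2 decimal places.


Step 1: gamma * R * T = 1.4 * 287.05 * 269.1 = 108143.217
Step 2: a = sqrt(108143.217) = 328.85 m/s

328.85


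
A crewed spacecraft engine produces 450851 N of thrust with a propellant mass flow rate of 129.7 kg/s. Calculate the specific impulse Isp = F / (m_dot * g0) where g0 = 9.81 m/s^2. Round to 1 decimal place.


Step 1: m_dot * g0 = 129.7 * 9.81 = 1272.36
Step 2: Isp = 450851 / 1272.36 = 354.3 s

354.3


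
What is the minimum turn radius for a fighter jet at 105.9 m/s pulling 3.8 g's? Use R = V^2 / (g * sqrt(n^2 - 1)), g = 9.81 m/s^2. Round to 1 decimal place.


Step 1: V^2 = 105.9^2 = 11214.81
Step 2: n^2 - 1 = 3.8^2 - 1 = 13.44
Step 3: sqrt(13.44) = 3.666061
Step 4: R = 11214.81 / (9.81 * 3.666061) = 311.8 m

311.8


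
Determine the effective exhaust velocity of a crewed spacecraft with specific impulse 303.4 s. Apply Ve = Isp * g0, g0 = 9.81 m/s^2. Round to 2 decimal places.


Step 1: Ve = Isp * g0 = 303.4 * 9.81
Step 2: Ve = 2976.35 m/s

2976.35


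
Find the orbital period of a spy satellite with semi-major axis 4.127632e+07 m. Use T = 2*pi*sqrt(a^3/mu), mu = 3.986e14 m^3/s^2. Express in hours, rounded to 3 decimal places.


Step 1: a^3 / mu = 7.032389e+22 / 3.986e14 = 1.764272e+08
Step 2: sqrt(1.764272e+08) = 13282.5913 s
Step 3: T = 2*pi * 13282.5913 = 83456.98 s
Step 4: T in hours = 83456.98 / 3600 = 23.182 hours

23.182


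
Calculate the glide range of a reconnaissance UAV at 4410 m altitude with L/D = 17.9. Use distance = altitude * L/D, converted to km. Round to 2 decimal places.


Step 1: Glide distance = altitude * L/D = 4410 * 17.9 = 78939.0 m
Step 2: Convert to km: 78939.0 / 1000 = 78.94 km

78.94


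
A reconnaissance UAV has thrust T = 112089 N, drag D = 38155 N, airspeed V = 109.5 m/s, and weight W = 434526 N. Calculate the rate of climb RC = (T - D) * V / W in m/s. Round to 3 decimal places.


Step 1: Excess thrust = T - D = 112089 - 38155 = 73934 N
Step 2: Excess power = 73934 * 109.5 = 8095773.0 W
Step 3: RC = 8095773.0 / 434526 = 18.631 m/s

18.631


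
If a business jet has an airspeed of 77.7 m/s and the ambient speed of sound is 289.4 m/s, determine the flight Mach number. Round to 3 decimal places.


Step 1: M = V / a = 77.7 / 289.4
Step 2: M = 0.268

0.268


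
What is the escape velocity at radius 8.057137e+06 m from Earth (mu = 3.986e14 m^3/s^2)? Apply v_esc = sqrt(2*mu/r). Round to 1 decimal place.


Step 1: 2*mu/r = 2 * 3.986e14 / 8.057137e+06 = 98943334.3382
Step 2: v_esc = sqrt(98943334.3382) = 9947.0 m/s

9947.0


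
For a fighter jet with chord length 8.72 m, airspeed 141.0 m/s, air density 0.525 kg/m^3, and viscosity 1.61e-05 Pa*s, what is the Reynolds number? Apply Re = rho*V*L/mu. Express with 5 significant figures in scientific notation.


Step 1: Numerator = rho * V * L = 0.525 * 141.0 * 8.72 = 645.498
Step 2: Re = 645.498 / 1.61e-05
Step 3: Re = 4.0093e+07

4.0093e+07


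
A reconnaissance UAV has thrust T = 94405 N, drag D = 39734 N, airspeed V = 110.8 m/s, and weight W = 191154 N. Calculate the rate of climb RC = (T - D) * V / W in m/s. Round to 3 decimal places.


Step 1: Excess thrust = T - D = 94405 - 39734 = 54671 N
Step 2: Excess power = 54671 * 110.8 = 6057546.8 W
Step 3: RC = 6057546.8 / 191154 = 31.689 m/s

31.689


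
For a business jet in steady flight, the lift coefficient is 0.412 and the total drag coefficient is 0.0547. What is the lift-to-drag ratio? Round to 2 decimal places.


Step 1: L/D = CL / CD = 0.412 / 0.0547
Step 2: L/D = 7.53

7.53


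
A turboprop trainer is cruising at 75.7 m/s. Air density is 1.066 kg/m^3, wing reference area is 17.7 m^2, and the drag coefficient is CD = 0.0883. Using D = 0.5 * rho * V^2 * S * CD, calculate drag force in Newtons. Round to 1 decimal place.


Step 1: Dynamic pressure q = 0.5 * 1.066 * 75.7^2 = 3054.3512 Pa
Step 2: Drag D = q * S * CD = 3054.3512 * 17.7 * 0.0883
Step 3: D = 4773.7 N

4773.7


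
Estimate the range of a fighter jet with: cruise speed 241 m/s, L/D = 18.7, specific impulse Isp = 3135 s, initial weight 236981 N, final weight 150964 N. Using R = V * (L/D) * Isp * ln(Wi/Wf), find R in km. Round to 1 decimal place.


Step 1: Coefficient = V * (L/D) * Isp = 241 * 18.7 * 3135 = 14128504.5 m
Step 2: Wi/Wf = 236981 / 150964 = 1.569785
Step 3: ln(1.569785) = 0.450939
Step 4: R = 14128504.5 * 0.450939 = 6371087.6 m = 6371.1 km

6371.1


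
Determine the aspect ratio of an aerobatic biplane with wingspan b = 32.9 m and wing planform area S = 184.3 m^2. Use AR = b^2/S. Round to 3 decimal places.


Step 1: b^2 = 32.9^2 = 1082.41
Step 2: AR = 1082.41 / 184.3 = 5.873

5.873


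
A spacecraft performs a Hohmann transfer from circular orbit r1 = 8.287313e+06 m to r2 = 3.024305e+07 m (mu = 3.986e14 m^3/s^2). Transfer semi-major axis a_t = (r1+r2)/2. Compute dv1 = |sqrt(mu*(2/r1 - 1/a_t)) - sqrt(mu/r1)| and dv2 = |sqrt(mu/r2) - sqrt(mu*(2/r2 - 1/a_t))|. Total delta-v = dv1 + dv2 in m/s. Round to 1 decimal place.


Step 1: Transfer semi-major axis a_t = (8.287313e+06 + 3.024305e+07) / 2 = 1.926518e+07 m
Step 2: v1 (circular at r1) = sqrt(mu/r1) = 6935.24 m/s
Step 3: v_t1 = sqrt(mu*(2/r1 - 1/a_t)) = 8689.36 m/s
Step 4: dv1 = |8689.36 - 6935.24| = 1754.12 m/s
Step 5: v2 (circular at r2) = 3630.41 m/s, v_t2 = 2381.09 m/s
Step 6: dv2 = |3630.41 - 2381.09| = 1249.32 m/s
Step 7: Total delta-v = 1754.12 + 1249.32 = 3003.4 m/s

3003.4


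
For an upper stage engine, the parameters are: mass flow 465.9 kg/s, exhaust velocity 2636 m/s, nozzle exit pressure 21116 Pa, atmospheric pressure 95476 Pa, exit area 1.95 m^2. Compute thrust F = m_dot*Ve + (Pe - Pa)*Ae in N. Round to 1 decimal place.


Step 1: Momentum thrust = m_dot * Ve = 465.9 * 2636 = 1228112.4 N
Step 2: Pressure thrust = (Pe - Pa) * Ae = (21116 - 95476) * 1.95 = -145002.00 N
Step 3: Total thrust F = 1228112.4 + -145002.00 = 1083110.4 N

1083110.4


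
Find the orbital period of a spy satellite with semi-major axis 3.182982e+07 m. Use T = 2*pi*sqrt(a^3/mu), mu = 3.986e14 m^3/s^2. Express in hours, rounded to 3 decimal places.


Step 1: a^3 / mu = 3.224798e+22 / 3.986e14 = 8.090312e+07
Step 2: sqrt(8.090312e+07) = 8994.616 s
Step 3: T = 2*pi * 8994.616 = 56514.84 s
Step 4: T in hours = 56514.84 / 3600 = 15.699 hours

15.699


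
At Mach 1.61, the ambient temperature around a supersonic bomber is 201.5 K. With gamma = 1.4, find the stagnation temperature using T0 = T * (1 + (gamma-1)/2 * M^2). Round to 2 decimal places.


Step 1: (gamma-1)/2 = 0.2
Step 2: M^2 = 2.5921
Step 3: 1 + 0.2 * 2.5921 = 1.51842
Step 4: T0 = 201.5 * 1.51842 = 305.96 K

305.96


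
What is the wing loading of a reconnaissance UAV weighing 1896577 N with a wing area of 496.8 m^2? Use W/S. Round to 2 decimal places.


Step 1: Wing loading = W / S = 1896577 / 496.8
Step 2: Wing loading = 3817.59 N/m^2

3817.59


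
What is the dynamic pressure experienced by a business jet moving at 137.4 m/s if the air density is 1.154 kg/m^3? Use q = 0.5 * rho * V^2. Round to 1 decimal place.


Step 1: V^2 = 137.4^2 = 18878.76
Step 2: q = 0.5 * 1.154 * 18878.76
Step 3: q = 10893.0 Pa

10893.0


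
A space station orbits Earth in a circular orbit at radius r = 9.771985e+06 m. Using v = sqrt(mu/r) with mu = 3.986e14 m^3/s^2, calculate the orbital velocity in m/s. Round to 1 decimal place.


Step 1: mu / r = 3.986e14 / 9.771985e+06 = 40790074.8927
Step 2: v = sqrt(40790074.8927) = 6386.7 m/s

6386.7


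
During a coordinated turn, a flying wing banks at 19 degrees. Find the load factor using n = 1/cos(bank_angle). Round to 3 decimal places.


Step 1: Convert 19 degrees to radians = 0.331613
Step 2: cos(19 deg) = 0.945519
Step 3: n = 1 / 0.945519 = 1.058

1.058


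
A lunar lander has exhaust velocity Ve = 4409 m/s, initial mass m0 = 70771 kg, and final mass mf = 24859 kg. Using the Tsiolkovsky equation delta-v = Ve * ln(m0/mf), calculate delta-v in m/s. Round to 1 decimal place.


Step 1: Mass ratio m0/mf = 70771 / 24859 = 2.846896
Step 2: ln(2.846896) = 1.046229
Step 3: delta-v = 4409 * 1.046229 = 4612.8 m/s

4612.8


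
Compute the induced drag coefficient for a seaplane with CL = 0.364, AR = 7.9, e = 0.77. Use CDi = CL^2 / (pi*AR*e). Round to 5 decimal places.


Step 1: CL^2 = 0.364^2 = 0.132496
Step 2: pi * AR * e = 3.14159 * 7.9 * 0.77 = 19.110308
Step 3: CDi = 0.132496 / 19.110308 = 0.00693

0.00693


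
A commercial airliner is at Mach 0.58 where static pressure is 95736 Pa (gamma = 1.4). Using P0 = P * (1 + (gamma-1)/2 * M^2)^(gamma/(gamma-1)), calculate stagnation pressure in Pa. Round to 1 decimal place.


Step 1: (gamma-1)/2 * M^2 = 0.2 * 0.3364 = 0.06728
Step 2: 1 + 0.06728 = 1.06728
Step 3: Exponent gamma/(gamma-1) = 3.5
Step 4: P0 = 95736 * 1.06728^3.5 = 120240.2 Pa

120240.2


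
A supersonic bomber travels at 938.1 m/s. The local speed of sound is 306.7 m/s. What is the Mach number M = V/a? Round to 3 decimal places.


Step 1: M = V / a = 938.1 / 306.7
Step 2: M = 3.059

3.059


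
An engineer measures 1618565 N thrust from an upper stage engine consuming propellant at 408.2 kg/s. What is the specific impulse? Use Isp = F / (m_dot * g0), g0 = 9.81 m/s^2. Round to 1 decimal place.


Step 1: m_dot * g0 = 408.2 * 9.81 = 4004.44
Step 2: Isp = 1618565 / 4004.44 = 404.2 s

404.2


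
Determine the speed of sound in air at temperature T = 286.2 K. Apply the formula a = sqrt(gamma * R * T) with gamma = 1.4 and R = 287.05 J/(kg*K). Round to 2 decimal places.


Step 1: gamma * R * T = 1.4 * 287.05 * 286.2 = 115015.194
Step 2: a = sqrt(115015.194) = 339.14 m/s

339.14


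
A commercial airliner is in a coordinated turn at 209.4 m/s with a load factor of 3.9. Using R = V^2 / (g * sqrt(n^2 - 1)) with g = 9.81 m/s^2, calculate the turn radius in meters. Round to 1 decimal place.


Step 1: V^2 = 209.4^2 = 43848.36
Step 2: n^2 - 1 = 3.9^2 - 1 = 14.21
Step 3: sqrt(14.21) = 3.769615
Step 4: R = 43848.36 / (9.81 * 3.769615) = 1185.7 m

1185.7


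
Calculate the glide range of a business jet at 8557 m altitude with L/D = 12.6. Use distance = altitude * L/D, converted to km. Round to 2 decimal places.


Step 1: Glide distance = altitude * L/D = 8557 * 12.6 = 107818.2 m
Step 2: Convert to km: 107818.2 / 1000 = 107.82 km

107.82


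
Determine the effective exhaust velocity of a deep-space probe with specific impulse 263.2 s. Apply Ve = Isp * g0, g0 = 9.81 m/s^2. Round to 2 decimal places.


Step 1: Ve = Isp * g0 = 263.2 * 9.81
Step 2: Ve = 2581.99 m/s

2581.99


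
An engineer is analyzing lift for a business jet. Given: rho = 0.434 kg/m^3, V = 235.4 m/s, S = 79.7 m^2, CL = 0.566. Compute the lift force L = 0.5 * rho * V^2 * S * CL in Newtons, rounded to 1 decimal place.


Step 1: Calculate dynamic pressure q = 0.5 * 0.434 * 235.4^2 = 0.5 * 0.434 * 55413.16 = 12024.6557 Pa
Step 2: Multiply by wing area and lift coefficient: L = 12024.6557 * 79.7 * 0.566
Step 3: L = 958365.0609 * 0.566 = 542434.6 N

542434.6


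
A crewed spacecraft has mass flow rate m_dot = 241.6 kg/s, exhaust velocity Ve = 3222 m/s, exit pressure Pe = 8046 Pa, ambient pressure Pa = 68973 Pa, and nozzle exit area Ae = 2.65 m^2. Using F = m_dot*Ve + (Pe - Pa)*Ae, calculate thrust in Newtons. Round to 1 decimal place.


Step 1: Momentum thrust = m_dot * Ve = 241.6 * 3222 = 778435.2 N
Step 2: Pressure thrust = (Pe - Pa) * Ae = (8046 - 68973) * 2.65 = -161456.55 N
Step 3: Total thrust F = 778435.2 + -161456.55 = 616978.7 N

616978.7


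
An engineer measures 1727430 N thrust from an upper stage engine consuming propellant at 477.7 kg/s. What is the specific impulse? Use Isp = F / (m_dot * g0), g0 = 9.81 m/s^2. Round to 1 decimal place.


Step 1: m_dot * g0 = 477.7 * 9.81 = 4686.24
Step 2: Isp = 1727430 / 4686.24 = 368.6 s

368.6


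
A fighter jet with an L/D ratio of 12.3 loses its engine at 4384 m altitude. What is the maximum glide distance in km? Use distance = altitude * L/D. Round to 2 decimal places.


Step 1: Glide distance = altitude * L/D = 4384 * 12.3 = 53923.2 m
Step 2: Convert to km: 53923.2 / 1000 = 53.92 km

53.92


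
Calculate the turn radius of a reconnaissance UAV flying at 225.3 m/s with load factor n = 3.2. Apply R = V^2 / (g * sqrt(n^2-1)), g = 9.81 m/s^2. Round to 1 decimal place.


Step 1: V^2 = 225.3^2 = 50760.09
Step 2: n^2 - 1 = 3.2^2 - 1 = 9.24
Step 3: sqrt(9.24) = 3.039737
Step 4: R = 50760.09 / (9.81 * 3.039737) = 1702.2 m

1702.2


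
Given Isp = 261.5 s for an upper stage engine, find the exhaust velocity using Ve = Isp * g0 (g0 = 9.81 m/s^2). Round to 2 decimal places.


Step 1: Ve = Isp * g0 = 261.5 * 9.81
Step 2: Ve = 2565.32 m/s

2565.32


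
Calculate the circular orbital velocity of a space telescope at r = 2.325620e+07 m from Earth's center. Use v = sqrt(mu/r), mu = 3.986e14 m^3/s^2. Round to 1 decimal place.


Step 1: mu / r = 3.986e14 / 2.325620e+07 = 17139515.484
Step 2: v = sqrt(17139515.484) = 4140.0 m/s

4140.0


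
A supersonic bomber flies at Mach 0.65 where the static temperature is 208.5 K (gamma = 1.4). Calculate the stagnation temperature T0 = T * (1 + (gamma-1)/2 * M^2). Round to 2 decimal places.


Step 1: (gamma-1)/2 = 0.2
Step 2: M^2 = 0.4225
Step 3: 1 + 0.2 * 0.4225 = 1.0845
Step 4: T0 = 208.5 * 1.0845 = 226.12 K

226.12


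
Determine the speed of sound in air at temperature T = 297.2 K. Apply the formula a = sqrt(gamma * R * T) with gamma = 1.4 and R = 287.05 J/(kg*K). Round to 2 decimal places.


Step 1: gamma * R * T = 1.4 * 287.05 * 297.2 = 119435.764
Step 2: a = sqrt(119435.764) = 345.59 m/s

345.59


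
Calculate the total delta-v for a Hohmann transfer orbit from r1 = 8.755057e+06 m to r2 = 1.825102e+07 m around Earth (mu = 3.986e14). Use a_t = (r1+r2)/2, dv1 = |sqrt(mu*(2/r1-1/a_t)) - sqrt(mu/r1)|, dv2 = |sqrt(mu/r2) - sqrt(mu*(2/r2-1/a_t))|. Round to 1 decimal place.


Step 1: Transfer semi-major axis a_t = (8.755057e+06 + 1.825102e+07) / 2 = 1.350304e+07 m
Step 2: v1 (circular at r1) = sqrt(mu/r1) = 6747.44 m/s
Step 3: v_t1 = sqrt(mu*(2/r1 - 1/a_t)) = 7844.53 m/s
Step 4: dv1 = |7844.53 - 6747.44| = 1097.09 m/s
Step 5: v2 (circular at r2) = 4673.32 m/s, v_t2 = 3763.04 m/s
Step 6: dv2 = |4673.32 - 3763.04| = 910.28 m/s
Step 7: Total delta-v = 1097.09 + 910.28 = 2007.4 m/s

2007.4


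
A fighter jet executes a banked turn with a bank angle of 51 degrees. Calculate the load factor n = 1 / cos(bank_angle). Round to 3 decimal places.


Step 1: Convert 51 degrees to radians = 0.890118
Step 2: cos(51 deg) = 0.62932
Step 3: n = 1 / 0.62932 = 1.589

1.589


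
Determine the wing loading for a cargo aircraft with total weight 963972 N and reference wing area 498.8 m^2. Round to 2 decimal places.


Step 1: Wing loading = W / S = 963972 / 498.8
Step 2: Wing loading = 1932.58 N/m^2

1932.58


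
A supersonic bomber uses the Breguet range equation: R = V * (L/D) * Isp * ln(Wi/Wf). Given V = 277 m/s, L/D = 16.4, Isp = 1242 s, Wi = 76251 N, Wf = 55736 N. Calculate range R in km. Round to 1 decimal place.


Step 1: Coefficient = V * (L/D) * Isp = 277 * 16.4 * 1242 = 5642157.6 m
Step 2: Wi/Wf = 76251 / 55736 = 1.368074
Step 3: ln(1.368074) = 0.313404
Step 4: R = 5642157.6 * 0.313404 = 1768276.3 m = 1768.3 km

1768.3


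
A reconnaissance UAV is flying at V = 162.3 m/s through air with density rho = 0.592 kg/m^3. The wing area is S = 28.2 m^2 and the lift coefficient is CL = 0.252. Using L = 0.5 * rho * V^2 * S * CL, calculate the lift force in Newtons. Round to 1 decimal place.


Step 1: Calculate dynamic pressure q = 0.5 * 0.592 * 162.3^2 = 0.5 * 0.592 * 26341.29 = 7797.0218 Pa
Step 2: Multiply by wing area and lift coefficient: L = 7797.0218 * 28.2 * 0.252
Step 3: L = 219876.0159 * 0.252 = 55408.8 N

55408.8


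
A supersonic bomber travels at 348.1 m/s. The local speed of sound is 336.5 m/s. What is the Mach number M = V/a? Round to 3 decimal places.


Step 1: M = V / a = 348.1 / 336.5
Step 2: M = 1.034

1.034


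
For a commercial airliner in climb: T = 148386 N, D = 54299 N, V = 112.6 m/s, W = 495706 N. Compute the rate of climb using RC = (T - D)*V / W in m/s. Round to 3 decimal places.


Step 1: Excess thrust = T - D = 148386 - 54299 = 94087 N
Step 2: Excess power = 94087 * 112.6 = 10594196.2 W
Step 3: RC = 10594196.2 / 495706 = 21.372 m/s

21.372


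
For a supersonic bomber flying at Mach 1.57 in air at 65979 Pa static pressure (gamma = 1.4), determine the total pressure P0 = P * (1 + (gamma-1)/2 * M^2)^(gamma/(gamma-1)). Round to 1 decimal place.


Step 1: (gamma-1)/2 * M^2 = 0.2 * 2.4649 = 0.49298
Step 2: 1 + 0.49298 = 1.49298
Step 3: Exponent gamma/(gamma-1) = 3.5
Step 4: P0 = 65979 * 1.49298^3.5 = 268284.0 Pa

268284.0


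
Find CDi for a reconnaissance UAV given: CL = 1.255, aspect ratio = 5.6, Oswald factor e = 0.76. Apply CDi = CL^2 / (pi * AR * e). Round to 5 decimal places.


Step 1: CL^2 = 1.255^2 = 1.575025
Step 2: pi * AR * e = 3.14159 * 5.6 * 0.76 = 13.370618
Step 3: CDi = 1.575025 / 13.370618 = 0.11780

0.11780


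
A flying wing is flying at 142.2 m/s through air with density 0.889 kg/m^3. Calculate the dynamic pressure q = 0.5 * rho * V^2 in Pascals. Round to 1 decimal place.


Step 1: V^2 = 142.2^2 = 20220.84
Step 2: q = 0.5 * 0.889 * 20220.84
Step 3: q = 8988.2 Pa

8988.2


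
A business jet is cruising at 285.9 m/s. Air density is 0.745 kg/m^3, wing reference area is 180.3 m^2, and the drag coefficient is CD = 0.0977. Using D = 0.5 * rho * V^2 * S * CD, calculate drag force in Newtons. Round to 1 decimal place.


Step 1: Dynamic pressure q = 0.5 * 0.745 * 285.9^2 = 30447.7067 Pa
Step 2: Drag D = q * S * CD = 30447.7067 * 180.3 * 0.0977
Step 3: D = 536345.8 N

536345.8


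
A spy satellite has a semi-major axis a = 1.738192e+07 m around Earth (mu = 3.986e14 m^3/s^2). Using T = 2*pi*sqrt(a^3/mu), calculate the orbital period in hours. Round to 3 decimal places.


Step 1: a^3 / mu = 5.251619e+21 / 3.986e14 = 1.317516e+07
Step 2: sqrt(1.317516e+07) = 3629.7605 s
Step 3: T = 2*pi * 3629.7605 = 22806.46 s
Step 4: T in hours = 22806.46 / 3600 = 6.335 hours

6.335


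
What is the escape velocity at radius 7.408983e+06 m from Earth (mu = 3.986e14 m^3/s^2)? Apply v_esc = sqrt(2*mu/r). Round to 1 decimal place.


Step 1: 2*mu/r = 2 * 3.986e14 / 7.408983e+06 = 107599113.1306
Step 2: v_esc = sqrt(107599113.1306) = 10373.0 m/s

10373.0


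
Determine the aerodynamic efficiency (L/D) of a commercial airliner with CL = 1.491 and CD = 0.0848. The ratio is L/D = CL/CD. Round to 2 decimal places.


Step 1: L/D = CL / CD = 1.491 / 0.0848
Step 2: L/D = 17.58

17.58


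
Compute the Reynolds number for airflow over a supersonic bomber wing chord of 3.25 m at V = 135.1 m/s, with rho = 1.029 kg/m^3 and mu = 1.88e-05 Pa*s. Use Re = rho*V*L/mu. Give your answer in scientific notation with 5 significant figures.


Step 1: Numerator = rho * V * L = 1.029 * 135.1 * 3.25 = 451.808175
Step 2: Re = 451.808175 / 1.88e-05
Step 3: Re = 2.4032e+07

2.4032e+07


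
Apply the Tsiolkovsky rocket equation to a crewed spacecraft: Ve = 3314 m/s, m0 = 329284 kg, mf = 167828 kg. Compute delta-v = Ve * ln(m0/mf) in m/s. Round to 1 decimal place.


Step 1: Mass ratio m0/mf = 329284 / 167828 = 1.962033
Step 2: ln(1.962033) = 0.673981
Step 3: delta-v = 3314 * 0.673981 = 2233.6 m/s

2233.6


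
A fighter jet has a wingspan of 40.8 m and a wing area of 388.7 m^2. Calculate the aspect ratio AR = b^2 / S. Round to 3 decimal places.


Step 1: b^2 = 40.8^2 = 1664.64
Step 2: AR = 1664.64 / 388.7 = 4.283

4.283


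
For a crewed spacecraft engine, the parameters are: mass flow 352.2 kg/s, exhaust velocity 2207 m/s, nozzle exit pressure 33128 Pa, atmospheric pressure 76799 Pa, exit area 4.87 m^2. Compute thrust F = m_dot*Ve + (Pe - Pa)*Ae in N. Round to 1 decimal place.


Step 1: Momentum thrust = m_dot * Ve = 352.2 * 2207 = 777305.4 N
Step 2: Pressure thrust = (Pe - Pa) * Ae = (33128 - 76799) * 4.87 = -212677.77 N
Step 3: Total thrust F = 777305.4 + -212677.77 = 564627.6 N

564627.6


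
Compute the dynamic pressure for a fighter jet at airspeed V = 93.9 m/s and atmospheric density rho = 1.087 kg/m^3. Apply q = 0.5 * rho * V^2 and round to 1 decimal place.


Step 1: V^2 = 93.9^2 = 8817.21
Step 2: q = 0.5 * 1.087 * 8817.21
Step 3: q = 4792.2 Pa

4792.2


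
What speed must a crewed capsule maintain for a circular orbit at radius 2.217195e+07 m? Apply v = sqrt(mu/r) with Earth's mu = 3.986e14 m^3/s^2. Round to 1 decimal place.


Step 1: mu / r = 3.986e14 / 2.217195e+07 = 17977669.9839
Step 2: v = sqrt(17977669.9839) = 4240.0 m/s

4240.0


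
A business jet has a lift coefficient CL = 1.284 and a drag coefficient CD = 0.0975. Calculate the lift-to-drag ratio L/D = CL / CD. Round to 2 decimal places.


Step 1: L/D = CL / CD = 1.284 / 0.0975
Step 2: L/D = 13.17

13.17


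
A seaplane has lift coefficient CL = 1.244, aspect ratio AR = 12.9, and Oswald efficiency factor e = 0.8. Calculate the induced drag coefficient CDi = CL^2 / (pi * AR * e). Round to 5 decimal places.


Step 1: CL^2 = 1.244^2 = 1.547536
Step 2: pi * AR * e = 3.14159 * 12.9 * 0.8 = 32.421236
Step 3: CDi = 1.547536 / 32.421236 = 0.04773

0.04773


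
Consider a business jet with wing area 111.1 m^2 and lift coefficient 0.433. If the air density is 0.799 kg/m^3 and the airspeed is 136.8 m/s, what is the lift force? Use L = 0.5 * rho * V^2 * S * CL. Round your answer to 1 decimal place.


Step 1: Calculate dynamic pressure q = 0.5 * 0.799 * 136.8^2 = 0.5 * 0.799 * 18714.24 = 7476.3389 Pa
Step 2: Multiply by wing area and lift coefficient: L = 7476.3389 * 111.1 * 0.433
Step 3: L = 830621.2496 * 0.433 = 359659.0 N

359659.0


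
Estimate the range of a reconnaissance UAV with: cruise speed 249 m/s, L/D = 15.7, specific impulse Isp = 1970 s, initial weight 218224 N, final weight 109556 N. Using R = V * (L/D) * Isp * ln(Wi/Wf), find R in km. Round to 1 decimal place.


Step 1: Coefficient = V * (L/D) * Isp = 249 * 15.7 * 1970 = 7701321.0 m
Step 2: Wi/Wf = 218224 / 109556 = 1.991895
Step 3: ln(1.991895) = 0.689086
Step 4: R = 7701321.0 * 0.689086 = 5306874.2 m = 5306.9 km

5306.9


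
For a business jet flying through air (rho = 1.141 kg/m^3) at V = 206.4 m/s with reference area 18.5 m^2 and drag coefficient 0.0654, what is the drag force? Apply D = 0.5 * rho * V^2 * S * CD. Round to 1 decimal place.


Step 1: Dynamic pressure q = 0.5 * 1.141 * 206.4^2 = 24303.8477 Pa
Step 2: Drag D = q * S * CD = 24303.8477 * 18.5 * 0.0654
Step 3: D = 29405.2 N

29405.2


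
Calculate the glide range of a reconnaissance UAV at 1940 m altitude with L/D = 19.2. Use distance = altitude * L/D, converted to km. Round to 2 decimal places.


Step 1: Glide distance = altitude * L/D = 1940 * 19.2 = 37248.0 m
Step 2: Convert to km: 37248.0 / 1000 = 37.25 km

37.25


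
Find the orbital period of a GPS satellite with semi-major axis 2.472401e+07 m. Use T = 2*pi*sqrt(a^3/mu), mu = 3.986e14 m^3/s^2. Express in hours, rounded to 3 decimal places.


Step 1: a^3 / mu = 1.511321e+22 / 3.986e14 = 3.791573e+07
Step 2: sqrt(3.791573e+07) = 6157.5751 s
Step 3: T = 2*pi * 6157.5751 = 38689.19 s
Step 4: T in hours = 38689.19 / 3600 = 10.747 hours

10.747


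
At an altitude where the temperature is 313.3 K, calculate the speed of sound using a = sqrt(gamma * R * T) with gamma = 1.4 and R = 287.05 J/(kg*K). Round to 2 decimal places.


Step 1: gamma * R * T = 1.4 * 287.05 * 313.3 = 125905.871
Step 2: a = sqrt(125905.871) = 354.83 m/s

354.83


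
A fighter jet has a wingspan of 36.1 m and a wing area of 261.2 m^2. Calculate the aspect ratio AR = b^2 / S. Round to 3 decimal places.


Step 1: b^2 = 36.1^2 = 1303.21
Step 2: AR = 1303.21 / 261.2 = 4.989

4.989


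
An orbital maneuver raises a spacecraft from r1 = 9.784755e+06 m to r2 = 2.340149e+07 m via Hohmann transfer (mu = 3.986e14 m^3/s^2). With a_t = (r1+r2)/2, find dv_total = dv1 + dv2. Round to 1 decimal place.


Step 1: Transfer semi-major axis a_t = (9.784755e+06 + 2.340149e+07) / 2 = 1.659312e+07 m
Step 2: v1 (circular at r1) = sqrt(mu/r1) = 6382.54 m/s
Step 3: v_t1 = sqrt(mu*(2/r1 - 1/a_t)) = 7579.69 m/s
Step 4: dv1 = |7579.69 - 6382.54| = 1197.15 m/s
Step 5: v2 (circular at r2) = 4127.12 m/s, v_t2 = 3169.26 m/s
Step 6: dv2 = |4127.12 - 3169.26| = 957.86 m/s
Step 7: Total delta-v = 1197.15 + 957.86 = 2155.0 m/s

2155.0


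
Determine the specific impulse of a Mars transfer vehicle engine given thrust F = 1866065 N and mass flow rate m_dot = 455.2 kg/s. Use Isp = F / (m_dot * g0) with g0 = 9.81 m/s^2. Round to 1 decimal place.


Step 1: m_dot * g0 = 455.2 * 9.81 = 4465.51
Step 2: Isp = 1866065 / 4465.51 = 417.9 s

417.9


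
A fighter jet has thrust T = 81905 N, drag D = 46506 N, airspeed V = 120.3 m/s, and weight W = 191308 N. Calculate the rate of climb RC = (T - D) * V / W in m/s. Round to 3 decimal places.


Step 1: Excess thrust = T - D = 81905 - 46506 = 35399 N
Step 2: Excess power = 35399 * 120.3 = 4258499.7 W
Step 3: RC = 4258499.7 / 191308 = 22.260 m/s

22.260


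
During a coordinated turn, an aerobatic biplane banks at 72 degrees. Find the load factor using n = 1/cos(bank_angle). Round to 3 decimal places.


Step 1: Convert 72 degrees to radians = 1.256637
Step 2: cos(72 deg) = 0.309017
Step 3: n = 1 / 0.309017 = 3.236

3.236


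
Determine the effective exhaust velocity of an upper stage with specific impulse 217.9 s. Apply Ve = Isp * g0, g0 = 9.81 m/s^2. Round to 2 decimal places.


Step 1: Ve = Isp * g0 = 217.9 * 9.81
Step 2: Ve = 2137.60 m/s

2137.60


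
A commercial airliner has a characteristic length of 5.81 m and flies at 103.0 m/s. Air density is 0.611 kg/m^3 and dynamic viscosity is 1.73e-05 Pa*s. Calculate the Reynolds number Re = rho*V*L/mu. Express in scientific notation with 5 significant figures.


Step 1: Numerator = rho * V * L = 0.611 * 103.0 * 5.81 = 365.64073
Step 2: Re = 365.64073 / 1.73e-05
Step 3: Re = 2.1135e+07

2.1135e+07


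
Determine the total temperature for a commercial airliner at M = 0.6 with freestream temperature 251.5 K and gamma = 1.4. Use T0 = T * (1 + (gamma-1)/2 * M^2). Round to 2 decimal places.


Step 1: (gamma-1)/2 = 0.2
Step 2: M^2 = 0.36
Step 3: 1 + 0.2 * 0.36 = 1.072
Step 4: T0 = 251.5 * 1.072 = 269.61 K

269.61


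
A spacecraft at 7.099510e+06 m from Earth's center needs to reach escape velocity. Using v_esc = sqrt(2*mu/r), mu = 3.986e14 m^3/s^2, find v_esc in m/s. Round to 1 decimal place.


Step 1: 2*mu/r = 2 * 3.986e14 / 7.099510e+06 = 112289439.6937
Step 2: v_esc = sqrt(112289439.6937) = 10596.7 m/s

10596.7


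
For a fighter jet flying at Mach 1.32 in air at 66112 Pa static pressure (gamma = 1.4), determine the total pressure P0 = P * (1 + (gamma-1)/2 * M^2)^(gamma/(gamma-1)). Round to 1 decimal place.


Step 1: (gamma-1)/2 * M^2 = 0.2 * 1.7424 = 0.34848
Step 2: 1 + 0.34848 = 1.34848
Step 3: Exponent gamma/(gamma-1) = 3.5
Step 4: P0 = 66112 * 1.34848^3.5 = 188250.5 Pa

188250.5


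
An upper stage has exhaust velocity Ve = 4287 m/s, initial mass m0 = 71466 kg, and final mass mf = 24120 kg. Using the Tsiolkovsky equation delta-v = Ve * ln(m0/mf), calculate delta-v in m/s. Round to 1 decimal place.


Step 1: Mass ratio m0/mf = 71466 / 24120 = 2.962935
Step 2: ln(2.962935) = 1.08618
Step 3: delta-v = 4287 * 1.08618 = 4656.5 m/s

4656.5


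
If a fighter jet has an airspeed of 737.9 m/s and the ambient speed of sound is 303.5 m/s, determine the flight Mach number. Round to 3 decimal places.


Step 1: M = V / a = 737.9 / 303.5
Step 2: M = 2.431

2.431


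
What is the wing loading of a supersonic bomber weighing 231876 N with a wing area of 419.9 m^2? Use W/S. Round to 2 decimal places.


Step 1: Wing loading = W / S = 231876 / 419.9
Step 2: Wing loading = 552.22 N/m^2

552.22


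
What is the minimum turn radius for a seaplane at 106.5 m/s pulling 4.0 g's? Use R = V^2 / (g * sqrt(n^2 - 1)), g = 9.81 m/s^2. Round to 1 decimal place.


Step 1: V^2 = 106.5^2 = 11342.25
Step 2: n^2 - 1 = 4.0^2 - 1 = 15.0
Step 3: sqrt(15.0) = 3.872983
Step 4: R = 11342.25 / (9.81 * 3.872983) = 298.5 m

298.5


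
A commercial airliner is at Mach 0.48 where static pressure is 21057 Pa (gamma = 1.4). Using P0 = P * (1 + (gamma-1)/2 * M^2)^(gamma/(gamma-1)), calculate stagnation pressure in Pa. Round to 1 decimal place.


Step 1: (gamma-1)/2 * M^2 = 0.2 * 0.2304 = 0.04608
Step 2: 1 + 0.04608 = 1.04608
Step 3: Exponent gamma/(gamma-1) = 3.5
Step 4: P0 = 21057 * 1.04608^3.5 = 24653.2 Pa

24653.2


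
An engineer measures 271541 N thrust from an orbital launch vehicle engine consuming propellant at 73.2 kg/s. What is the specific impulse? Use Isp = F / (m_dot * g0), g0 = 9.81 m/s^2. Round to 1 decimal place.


Step 1: m_dot * g0 = 73.2 * 9.81 = 718.09
Step 2: Isp = 271541 / 718.09 = 378.1 s

378.1


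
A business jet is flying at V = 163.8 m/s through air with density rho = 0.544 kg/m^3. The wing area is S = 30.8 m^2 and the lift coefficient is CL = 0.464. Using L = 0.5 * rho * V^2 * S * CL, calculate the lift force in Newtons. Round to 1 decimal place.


Step 1: Calculate dynamic pressure q = 0.5 * 0.544 * 163.8^2 = 0.5 * 0.544 * 26830.44 = 7297.8797 Pa
Step 2: Multiply by wing area and lift coefficient: L = 7297.8797 * 30.8 * 0.464
Step 3: L = 224774.6941 * 0.464 = 104295.5 N

104295.5


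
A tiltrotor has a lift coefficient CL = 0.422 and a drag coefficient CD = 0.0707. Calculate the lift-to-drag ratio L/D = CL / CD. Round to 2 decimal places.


Step 1: L/D = CL / CD = 0.422 / 0.0707
Step 2: L/D = 5.97

5.97


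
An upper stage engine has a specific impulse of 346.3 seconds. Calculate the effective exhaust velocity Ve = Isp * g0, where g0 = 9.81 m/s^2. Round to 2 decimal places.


Step 1: Ve = Isp * g0 = 346.3 * 9.81
Step 2: Ve = 3397.20 m/s

3397.20


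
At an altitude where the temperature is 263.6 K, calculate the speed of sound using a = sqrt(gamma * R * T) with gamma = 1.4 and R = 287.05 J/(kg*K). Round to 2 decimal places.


Step 1: gamma * R * T = 1.4 * 287.05 * 263.6 = 105932.932
Step 2: a = sqrt(105932.932) = 325.47 m/s

325.47


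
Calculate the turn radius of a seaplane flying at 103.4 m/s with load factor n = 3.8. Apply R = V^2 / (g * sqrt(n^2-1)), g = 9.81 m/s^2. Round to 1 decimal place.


Step 1: V^2 = 103.4^2 = 10691.56
Step 2: n^2 - 1 = 3.8^2 - 1 = 13.44
Step 3: sqrt(13.44) = 3.666061
Step 4: R = 10691.56 / (9.81 * 3.666061) = 297.3 m

297.3


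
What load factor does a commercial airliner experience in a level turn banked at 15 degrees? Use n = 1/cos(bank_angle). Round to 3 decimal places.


Step 1: Convert 15 degrees to radians = 0.261799
Step 2: cos(15 deg) = 0.965926
Step 3: n = 1 / 0.965926 = 1.035

1.035


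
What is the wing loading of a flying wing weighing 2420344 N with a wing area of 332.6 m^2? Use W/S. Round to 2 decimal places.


Step 1: Wing loading = W / S = 2420344 / 332.6
Step 2: Wing loading = 7277.04 N/m^2

7277.04


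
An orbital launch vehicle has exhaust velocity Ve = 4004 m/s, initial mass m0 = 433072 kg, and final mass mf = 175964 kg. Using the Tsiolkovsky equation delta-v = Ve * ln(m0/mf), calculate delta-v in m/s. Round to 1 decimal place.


Step 1: Mass ratio m0/mf = 433072 / 175964 = 2.46114
Step 2: ln(2.46114) = 0.900625
Step 3: delta-v = 4004 * 0.900625 = 3606.1 m/s

3606.1


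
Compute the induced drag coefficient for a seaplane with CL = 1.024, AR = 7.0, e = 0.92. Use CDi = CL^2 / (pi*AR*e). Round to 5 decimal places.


Step 1: CL^2 = 1.024^2 = 1.048576
Step 2: pi * AR * e = 3.14159 * 7.0 * 0.92 = 20.231857
Step 3: CDi = 1.048576 / 20.231857 = 0.05183

0.05183


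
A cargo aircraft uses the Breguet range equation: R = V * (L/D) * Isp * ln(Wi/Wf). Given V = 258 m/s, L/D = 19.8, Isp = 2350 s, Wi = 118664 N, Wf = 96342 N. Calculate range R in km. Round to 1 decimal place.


Step 1: Coefficient = V * (L/D) * Isp = 258 * 19.8 * 2350 = 12004740.0 m
Step 2: Wi/Wf = 118664 / 96342 = 1.231695
Step 3: ln(1.231695) = 0.208392
Step 4: R = 12004740.0 * 0.208392 = 2501687.1 m = 2501.7 km

2501.7


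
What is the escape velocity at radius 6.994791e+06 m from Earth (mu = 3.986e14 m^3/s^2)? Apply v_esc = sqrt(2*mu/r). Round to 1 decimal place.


Step 1: 2*mu/r = 2 * 3.986e14 / 6.994791e+06 = 113970524.6375
Step 2: v_esc = sqrt(113970524.6375) = 10675.7 m/s

10675.7


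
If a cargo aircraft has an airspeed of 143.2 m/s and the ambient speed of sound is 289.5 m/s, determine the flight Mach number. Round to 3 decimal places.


Step 1: M = V / a = 143.2 / 289.5
Step 2: M = 0.495

0.495


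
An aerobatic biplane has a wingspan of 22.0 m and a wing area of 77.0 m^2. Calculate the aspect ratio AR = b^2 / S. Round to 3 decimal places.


Step 1: b^2 = 22.0^2 = 484.0
Step 2: AR = 484.0 / 77.0 = 6.286

6.286


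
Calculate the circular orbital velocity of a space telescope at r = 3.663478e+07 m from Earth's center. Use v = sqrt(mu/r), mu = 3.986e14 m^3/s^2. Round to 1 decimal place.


Step 1: mu / r = 3.986e14 / 3.663478e+07 = 10880371.0572
Step 2: v = sqrt(10880371.0572) = 3298.5 m/s

3298.5


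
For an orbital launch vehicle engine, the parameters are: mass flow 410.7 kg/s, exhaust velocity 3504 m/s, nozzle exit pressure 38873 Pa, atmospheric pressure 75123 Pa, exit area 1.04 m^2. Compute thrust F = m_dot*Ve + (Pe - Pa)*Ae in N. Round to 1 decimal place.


Step 1: Momentum thrust = m_dot * Ve = 410.7 * 3504 = 1439092.8 N
Step 2: Pressure thrust = (Pe - Pa) * Ae = (38873 - 75123) * 1.04 = -37700.00 N
Step 3: Total thrust F = 1439092.8 + -37700.00 = 1401392.8 N

1401392.8


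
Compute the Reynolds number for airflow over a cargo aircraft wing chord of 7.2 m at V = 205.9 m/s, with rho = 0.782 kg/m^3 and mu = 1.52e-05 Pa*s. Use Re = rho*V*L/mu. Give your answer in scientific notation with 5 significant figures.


Step 1: Numerator = rho * V * L = 0.782 * 205.9 * 7.2 = 1159.29936
Step 2: Re = 1159.29936 / 1.52e-05
Step 3: Re = 7.6270e+07

7.6270e+07


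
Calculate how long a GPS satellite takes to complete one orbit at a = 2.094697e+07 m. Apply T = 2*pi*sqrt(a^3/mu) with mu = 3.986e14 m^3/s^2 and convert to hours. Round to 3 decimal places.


Step 1: a^3 / mu = 9.191018e+21 / 3.986e14 = 2.305825e+07
Step 2: sqrt(2.305825e+07) = 4801.9006 s
Step 3: T = 2*pi * 4801.9006 = 30171.23 s
Step 4: T in hours = 30171.23 / 3600 = 8.381 hours

8.381


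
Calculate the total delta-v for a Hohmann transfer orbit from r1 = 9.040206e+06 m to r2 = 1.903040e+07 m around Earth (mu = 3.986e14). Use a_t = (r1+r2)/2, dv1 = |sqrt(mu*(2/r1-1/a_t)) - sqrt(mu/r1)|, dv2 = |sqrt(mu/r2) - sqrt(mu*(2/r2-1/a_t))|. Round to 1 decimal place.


Step 1: Transfer semi-major axis a_t = (9.040206e+06 + 1.903040e+07) / 2 = 1.403530e+07 m
Step 2: v1 (circular at r1) = sqrt(mu/r1) = 6640.17 m/s
Step 3: v_t1 = sqrt(mu*(2/r1 - 1/a_t)) = 7732.01 m/s
Step 4: dv1 = |7732.01 - 6640.17| = 1091.84 m/s
Step 5: v2 (circular at r2) = 4576.62 m/s, v_t2 = 3673.02 m/s
Step 6: dv2 = |4576.62 - 3673.02| = 903.6 m/s
Step 7: Total delta-v = 1091.84 + 903.6 = 1995.4 m/s

1995.4


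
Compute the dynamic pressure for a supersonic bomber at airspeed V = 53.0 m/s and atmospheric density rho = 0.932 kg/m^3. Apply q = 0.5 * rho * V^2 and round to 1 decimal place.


Step 1: V^2 = 53.0^2 = 2809.0
Step 2: q = 0.5 * 0.932 * 2809.0
Step 3: q = 1309.0 Pa

1309.0


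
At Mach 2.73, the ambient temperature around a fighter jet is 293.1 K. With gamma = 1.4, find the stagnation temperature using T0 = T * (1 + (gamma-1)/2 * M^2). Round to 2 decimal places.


Step 1: (gamma-1)/2 = 0.2
Step 2: M^2 = 7.4529
Step 3: 1 + 0.2 * 7.4529 = 2.49058
Step 4: T0 = 293.1 * 2.49058 = 729.99 K

729.99


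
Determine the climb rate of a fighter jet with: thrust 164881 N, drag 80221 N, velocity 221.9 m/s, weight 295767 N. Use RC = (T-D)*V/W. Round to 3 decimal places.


Step 1: Excess thrust = T - D = 164881 - 80221 = 84660 N
Step 2: Excess power = 84660 * 221.9 = 18786054.0 W
Step 3: RC = 18786054.0 / 295767 = 63.516 m/s

63.516


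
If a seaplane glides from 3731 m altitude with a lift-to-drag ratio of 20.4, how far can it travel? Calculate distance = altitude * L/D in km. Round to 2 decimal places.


Step 1: Glide distance = altitude * L/D = 3731 * 20.4 = 76112.4 m
Step 2: Convert to km: 76112.4 / 1000 = 76.11 km

76.11
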